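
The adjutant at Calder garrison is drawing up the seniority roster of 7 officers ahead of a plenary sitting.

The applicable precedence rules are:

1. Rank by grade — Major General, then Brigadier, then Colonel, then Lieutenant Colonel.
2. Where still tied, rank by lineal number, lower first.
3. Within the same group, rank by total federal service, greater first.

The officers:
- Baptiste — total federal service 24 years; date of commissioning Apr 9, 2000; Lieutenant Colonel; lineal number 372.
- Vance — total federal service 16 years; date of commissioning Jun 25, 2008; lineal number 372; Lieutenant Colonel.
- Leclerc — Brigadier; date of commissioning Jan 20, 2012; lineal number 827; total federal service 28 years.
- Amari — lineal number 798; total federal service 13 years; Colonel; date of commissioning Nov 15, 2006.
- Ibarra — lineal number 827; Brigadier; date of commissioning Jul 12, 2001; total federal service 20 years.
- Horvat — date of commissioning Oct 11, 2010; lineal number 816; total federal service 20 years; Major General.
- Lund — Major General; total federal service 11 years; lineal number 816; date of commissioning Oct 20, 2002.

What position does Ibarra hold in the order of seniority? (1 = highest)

4

By grade: Horvat and Lund (Major General); then Leclerc and Ibarra (Brigadier); then Amari (Colonel); then Baptiste and Vance (Lieutenant Colonel).
Horvat and Lund both have lineal number 816, so the next rule applies.
Among Horvat and Lund, by total federal service (higher first): Horvat (20 years) before Lund (11 years).
Leclerc and Ibarra both have lineal number 827, so the next rule applies.
Among Leclerc and Ibarra, by total federal service (higher first): Leclerc (28 years) before Ibarra (20 years).
Baptiste and Vance both have lineal number 372, so the next rule applies.
Among Baptiste and Vance, by total federal service (higher first): Baptiste (24 years) before Vance (16 years).
Order: Horvat, Lund, Leclerc, Ibarra, Amari, Baptiste, Vance. So position 4.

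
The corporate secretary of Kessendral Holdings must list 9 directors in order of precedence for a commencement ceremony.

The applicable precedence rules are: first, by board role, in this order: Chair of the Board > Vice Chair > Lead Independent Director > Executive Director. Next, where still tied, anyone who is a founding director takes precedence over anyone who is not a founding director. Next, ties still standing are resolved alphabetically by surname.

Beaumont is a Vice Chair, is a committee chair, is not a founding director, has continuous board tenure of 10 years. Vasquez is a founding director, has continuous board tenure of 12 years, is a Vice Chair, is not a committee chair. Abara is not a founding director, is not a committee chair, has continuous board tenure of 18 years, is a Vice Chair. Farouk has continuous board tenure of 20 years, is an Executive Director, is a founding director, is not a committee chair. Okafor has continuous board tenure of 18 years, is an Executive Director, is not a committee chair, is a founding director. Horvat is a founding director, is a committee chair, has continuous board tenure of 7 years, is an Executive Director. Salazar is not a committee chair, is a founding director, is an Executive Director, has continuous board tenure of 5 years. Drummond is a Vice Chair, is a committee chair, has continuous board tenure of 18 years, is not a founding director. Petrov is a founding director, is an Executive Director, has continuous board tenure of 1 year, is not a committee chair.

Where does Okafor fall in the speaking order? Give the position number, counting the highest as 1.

By board role: Vasquez, Abara, Beaumont and Drummond (Vice Chair); then Farouk, Horvat, Okafor, Petrov and Salazar (Executive Director).
Among Vasquez, Abara, Beaumont and Drummond, a founding director before not a founding director: Vasquez (a founding director) before Abara, Beaumont and Drummond (not a founding director).
Among Abara, Beaumont and Drummond, alphabetically by surname: Abara before Beaumont before Drummond.
Farouk, Horvat, Okafor, Petrov and Salazar are each a founding director, so the next rule applies.
Among Farouk, Horvat, Okafor, Petrov and Salazar, alphabetically by surname: Farouk before Horvat before Okafor before Petrov before Salazar.
Order: Vasquez, Abara, Beaumont, Drummond, Farouk, Horvat, Okafor, Petrov, Salazar. So position 7.

7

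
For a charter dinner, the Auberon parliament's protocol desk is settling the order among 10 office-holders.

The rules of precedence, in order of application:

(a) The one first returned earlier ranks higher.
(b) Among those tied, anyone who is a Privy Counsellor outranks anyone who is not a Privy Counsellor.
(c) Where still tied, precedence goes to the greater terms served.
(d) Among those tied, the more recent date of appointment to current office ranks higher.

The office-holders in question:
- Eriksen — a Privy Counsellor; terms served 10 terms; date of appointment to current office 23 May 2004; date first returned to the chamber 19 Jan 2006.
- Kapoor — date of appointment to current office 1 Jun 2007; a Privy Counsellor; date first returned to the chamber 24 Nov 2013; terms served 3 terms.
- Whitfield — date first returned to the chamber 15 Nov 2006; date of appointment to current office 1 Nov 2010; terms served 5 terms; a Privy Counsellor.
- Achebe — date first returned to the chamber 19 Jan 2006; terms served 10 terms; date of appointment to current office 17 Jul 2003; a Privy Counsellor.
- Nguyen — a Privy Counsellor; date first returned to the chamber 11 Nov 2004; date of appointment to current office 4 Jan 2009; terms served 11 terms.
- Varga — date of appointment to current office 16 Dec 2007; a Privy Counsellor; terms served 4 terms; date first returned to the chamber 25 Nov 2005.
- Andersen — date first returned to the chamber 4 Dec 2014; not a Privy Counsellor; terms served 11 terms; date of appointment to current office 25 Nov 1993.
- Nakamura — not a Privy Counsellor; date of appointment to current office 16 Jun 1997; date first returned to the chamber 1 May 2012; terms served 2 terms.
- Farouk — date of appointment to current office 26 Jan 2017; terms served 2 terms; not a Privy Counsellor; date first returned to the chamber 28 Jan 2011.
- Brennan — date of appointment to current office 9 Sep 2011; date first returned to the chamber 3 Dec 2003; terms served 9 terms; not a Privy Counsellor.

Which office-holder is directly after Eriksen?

Achebe

By date first returned to the chamber (earlier first): Brennan (3 Dec 2003); then Nguyen (11 Nov 2004); then Varga (25 Nov 2005); then Eriksen and Achebe (both 19 Jan 2006); then Whitfield (15 Nov 2006); then Farouk (28 Jan 2011); then Nakamura (1 May 2012); then Kapoor (24 Nov 2013); then Andersen (4 Dec 2014).
Eriksen and Achebe are each a Privy Counsellor, so the next rule applies.
Eriksen and Achebe both have terms served 10 terms, so the next rule applies.
Among Eriksen and Achebe, by date of appointment to current office (later first): Eriksen (23 May 2004) before Achebe (17 Jul 2003).
Order: Brennan, Nguyen, Varga, Eriksen, Achebe, Whitfield, Farouk, Nakamura, Kapoor, Andersen.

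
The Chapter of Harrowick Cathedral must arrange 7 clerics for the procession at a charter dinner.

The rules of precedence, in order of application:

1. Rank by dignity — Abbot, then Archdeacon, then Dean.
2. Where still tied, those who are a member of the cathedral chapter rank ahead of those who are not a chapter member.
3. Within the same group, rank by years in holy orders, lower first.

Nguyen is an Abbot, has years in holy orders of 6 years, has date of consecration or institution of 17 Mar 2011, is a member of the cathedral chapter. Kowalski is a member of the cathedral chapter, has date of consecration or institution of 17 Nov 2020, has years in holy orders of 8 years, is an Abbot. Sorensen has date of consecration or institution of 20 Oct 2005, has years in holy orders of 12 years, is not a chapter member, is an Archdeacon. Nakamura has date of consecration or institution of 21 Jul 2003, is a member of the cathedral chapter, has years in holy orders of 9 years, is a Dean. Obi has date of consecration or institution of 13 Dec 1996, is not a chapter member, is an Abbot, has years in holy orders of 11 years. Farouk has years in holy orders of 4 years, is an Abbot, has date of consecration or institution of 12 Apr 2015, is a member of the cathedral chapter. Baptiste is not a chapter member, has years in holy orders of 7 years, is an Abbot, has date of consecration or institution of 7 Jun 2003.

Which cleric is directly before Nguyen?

Farouk

By dignity: Farouk, Nguyen, Kowalski, Baptiste and Obi (Abbot); then Sorensen (Archdeacon); then Nakamura (Dean).
Among Farouk, Nguyen, Kowalski, Baptiste and Obi, a member of the cathedral chapter before not a chapter member: Farouk, Nguyen and Kowalski (a member of the cathedral chapter) before Baptiste and Obi (not a chapter member).
Among Farouk, Nguyen and Kowalski, by years in holy orders (lower first): Farouk (4 years) before Nguyen (6 years) before Kowalski (8 years).
Among Baptiste and Obi, by years in holy orders (lower first): Baptiste (7 years) before Obi (11 years).
Order: Farouk, Nguyen, Kowalski, Baptiste, Obi, Sorensen, Nakamura.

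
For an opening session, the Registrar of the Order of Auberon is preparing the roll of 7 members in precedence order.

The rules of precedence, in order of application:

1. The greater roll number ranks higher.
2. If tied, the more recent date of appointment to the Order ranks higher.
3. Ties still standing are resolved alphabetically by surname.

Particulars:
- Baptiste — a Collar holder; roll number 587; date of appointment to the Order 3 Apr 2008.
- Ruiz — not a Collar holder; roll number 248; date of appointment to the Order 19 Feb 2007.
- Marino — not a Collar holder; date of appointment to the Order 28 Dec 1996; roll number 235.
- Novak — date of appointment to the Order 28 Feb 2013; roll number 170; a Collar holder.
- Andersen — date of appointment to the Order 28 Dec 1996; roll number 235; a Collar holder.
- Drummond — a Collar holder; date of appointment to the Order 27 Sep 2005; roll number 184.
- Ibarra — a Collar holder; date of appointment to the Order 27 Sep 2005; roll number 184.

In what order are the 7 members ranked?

Baptiste, Ruiz, Andersen, Marino, Drummond, Ibarra, Novak

By roll number (higher first): Baptiste (587); then Ruiz (248); then Andersen and Marino (both 235); then Drummond and Ibarra (both 184); then Novak (170).
Andersen and Marino both have date of appointment to the Order 28 Dec 1996, so the next rule applies.
Among Andersen and Marino, alphabetically by surname: Andersen before Marino.
Drummond and Ibarra both have date of appointment to the Order 27 Sep 2005, so the next rule applies.
Among Drummond and Ibarra, alphabetically by surname: Drummond before Ibarra.
Full order: Baptiste, Ruiz, Andersen, Marino, Drummond, Ibarra, Novak.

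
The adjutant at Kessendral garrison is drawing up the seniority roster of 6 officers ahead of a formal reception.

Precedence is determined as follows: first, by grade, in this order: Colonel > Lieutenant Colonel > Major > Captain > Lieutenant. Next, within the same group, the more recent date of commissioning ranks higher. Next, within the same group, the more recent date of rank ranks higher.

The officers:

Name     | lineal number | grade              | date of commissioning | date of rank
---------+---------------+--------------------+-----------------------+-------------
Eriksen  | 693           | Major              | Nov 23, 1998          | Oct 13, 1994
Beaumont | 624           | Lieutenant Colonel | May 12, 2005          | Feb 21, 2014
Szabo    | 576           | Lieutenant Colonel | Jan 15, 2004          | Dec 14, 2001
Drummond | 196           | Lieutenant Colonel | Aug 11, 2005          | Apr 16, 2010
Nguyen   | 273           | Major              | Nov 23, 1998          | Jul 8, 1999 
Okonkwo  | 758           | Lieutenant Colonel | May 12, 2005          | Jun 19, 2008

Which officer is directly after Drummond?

By grade: Drummond, Beaumont, Okonkwo and Szabo (Lieutenant Colonel); then Nguyen and Eriksen (Major).
Among Drummond, Beaumont, Okonkwo and Szabo, by date of commissioning (later first): Drummond (Aug 11, 2005) before Beaumont and Okonkwo (May 12, 2005) before Szabo (Jan 15, 2004).
Among Beaumont and Okonkwo, by date of rank (later first): Beaumont (Feb 21, 2014) before Okonkwo (Jun 19, 2008).
Nguyen and Eriksen both have date of commissioning Nov 23, 1998, so the next rule applies.
Among Nguyen and Eriksen, by date of rank (later first): Nguyen (Jul 8, 1999) before Eriksen (Oct 13, 1994).
Order: Drummond, Beaumont, Okonkwo, Szabo, Nguyen, Eriksen.

Beaumont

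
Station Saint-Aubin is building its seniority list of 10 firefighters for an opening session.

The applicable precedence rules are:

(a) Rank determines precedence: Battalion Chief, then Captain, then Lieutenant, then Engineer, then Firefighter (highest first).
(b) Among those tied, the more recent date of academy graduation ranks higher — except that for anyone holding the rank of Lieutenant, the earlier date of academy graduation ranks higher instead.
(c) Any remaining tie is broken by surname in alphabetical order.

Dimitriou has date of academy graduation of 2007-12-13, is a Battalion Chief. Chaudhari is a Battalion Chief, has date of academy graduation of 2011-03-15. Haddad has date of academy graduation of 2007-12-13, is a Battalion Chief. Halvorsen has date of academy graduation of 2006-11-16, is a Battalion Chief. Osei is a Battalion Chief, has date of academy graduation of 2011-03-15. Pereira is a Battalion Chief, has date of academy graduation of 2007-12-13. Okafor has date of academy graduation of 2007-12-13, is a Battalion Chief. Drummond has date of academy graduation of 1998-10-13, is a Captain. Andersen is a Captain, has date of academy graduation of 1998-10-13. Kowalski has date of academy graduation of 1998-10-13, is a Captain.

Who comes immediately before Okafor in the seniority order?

By rank: Chaudhari, Osei, Dimitriou, Haddad, Okafor, Pereira and Halvorsen (Battalion Chief); then Andersen, Drummond and Kowalski (Captain).
Among Chaudhari, Osei, Dimitriou, Haddad, Okafor, Pereira and Halvorsen, by date of academy graduation (later first): Chaudhari and Osei (2011-03-15) before Dimitriou, Haddad, Okafor and Pereira (2007-12-13) before Halvorsen (2006-11-16).
Among Chaudhari and Osei, alphabetically by surname: Chaudhari before Osei.
Among Dimitriou, Haddad, Okafor and Pereira, alphabetically by surname: Dimitriou before Haddad before Okafor before Pereira.
Andersen, Drummond and Kowalski all have date of academy graduation 1998-10-13, so the next rule applies.
Among Andersen, Drummond and Kowalski, alphabetically by surname: Andersen before Drummond before Kowalski.
Order: Chaudhari, Osei, Dimitriou, Haddad, Okafor, Pereira, Halvorsen, Andersen, Drummond, Kowalski.

Haddad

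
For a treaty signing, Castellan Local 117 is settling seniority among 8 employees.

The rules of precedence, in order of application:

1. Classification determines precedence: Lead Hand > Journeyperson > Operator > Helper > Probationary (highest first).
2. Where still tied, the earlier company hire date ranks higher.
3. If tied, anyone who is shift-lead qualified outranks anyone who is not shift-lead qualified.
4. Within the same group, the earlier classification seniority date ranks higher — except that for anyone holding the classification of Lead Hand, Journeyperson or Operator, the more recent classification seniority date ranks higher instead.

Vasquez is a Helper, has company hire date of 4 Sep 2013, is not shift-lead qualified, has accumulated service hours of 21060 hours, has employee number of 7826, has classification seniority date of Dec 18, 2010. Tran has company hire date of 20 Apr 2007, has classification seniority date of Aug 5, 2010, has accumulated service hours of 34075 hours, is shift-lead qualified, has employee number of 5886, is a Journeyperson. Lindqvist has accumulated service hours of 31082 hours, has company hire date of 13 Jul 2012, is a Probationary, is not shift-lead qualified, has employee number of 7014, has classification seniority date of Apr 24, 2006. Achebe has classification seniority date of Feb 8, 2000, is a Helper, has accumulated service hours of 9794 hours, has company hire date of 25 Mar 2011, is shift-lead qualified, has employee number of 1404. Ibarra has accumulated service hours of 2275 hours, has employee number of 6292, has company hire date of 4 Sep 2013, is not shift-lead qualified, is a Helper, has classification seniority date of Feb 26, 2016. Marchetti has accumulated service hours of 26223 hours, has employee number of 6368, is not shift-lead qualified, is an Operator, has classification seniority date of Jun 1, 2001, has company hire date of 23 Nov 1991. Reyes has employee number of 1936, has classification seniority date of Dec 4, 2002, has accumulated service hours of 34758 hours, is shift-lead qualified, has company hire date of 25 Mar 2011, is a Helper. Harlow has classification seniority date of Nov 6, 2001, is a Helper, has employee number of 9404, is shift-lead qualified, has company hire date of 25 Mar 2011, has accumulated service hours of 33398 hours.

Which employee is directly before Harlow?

Achebe

By classification: Tran (Journeyperson); then Marchetti (Operator); then Achebe, Harlow, Reyes, Vasquez and Ibarra (Helper); then Lindqvist (Probationary).
Among Achebe, Harlow, Reyes, Vasquez and Ibarra, by company hire date (earlier first): Achebe, Harlow and Reyes (25 Mar 2011) before Vasquez and Ibarra (4 Sep 2013).
Achebe, Harlow and Reyes are each shift-lead qualified, so the next rule applies.
Among Achebe, Harlow and Reyes, by classification seniority date (earlier first): Achebe (Feb 8, 2000) before Harlow (Nov 6, 2001) before Reyes (Dec 4, 2002).
Vasquez and Ibarra are each not shift-lead qualified, so the next rule applies.
Among Vasquez and Ibarra, by classification seniority date (earlier first): Vasquez (Dec 18, 2010) before Ibarra (Feb 26, 2016).
Order: Tran, Marchetti, Achebe, Harlow, Reyes, Vasquez, Ibarra, Lindqvist.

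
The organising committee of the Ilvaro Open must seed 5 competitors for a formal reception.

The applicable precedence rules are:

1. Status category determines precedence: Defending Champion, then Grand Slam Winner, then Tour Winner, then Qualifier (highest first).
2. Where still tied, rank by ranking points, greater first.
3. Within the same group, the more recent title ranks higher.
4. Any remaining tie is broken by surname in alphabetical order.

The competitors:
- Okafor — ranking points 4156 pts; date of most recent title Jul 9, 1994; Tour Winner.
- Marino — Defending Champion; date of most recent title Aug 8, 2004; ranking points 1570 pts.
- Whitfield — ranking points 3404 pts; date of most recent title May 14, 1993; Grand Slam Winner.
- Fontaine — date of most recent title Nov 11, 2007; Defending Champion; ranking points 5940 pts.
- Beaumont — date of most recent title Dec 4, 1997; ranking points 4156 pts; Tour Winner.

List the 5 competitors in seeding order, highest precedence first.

By status category: Fontaine and Marino (Defending Champion); then Whitfield (Grand Slam Winner); then Beaumont and Okafor (Tour Winner).
Among Fontaine and Marino, by ranking points (higher first): Fontaine (5940 pts) before Marino (1570 pts).
Beaumont and Okafor both have ranking points 4156 pts, so the next rule applies.
Among Beaumont and Okafor, by date of most recent title (later first): Beaumont (Dec 4, 1997) before Okafor (Jul 9, 1994).
Full order: Fontaine, Marino, Whitfield, Beaumont, Okafor.

Fontaine, Marino, Whitfield, Beaumont, Okafor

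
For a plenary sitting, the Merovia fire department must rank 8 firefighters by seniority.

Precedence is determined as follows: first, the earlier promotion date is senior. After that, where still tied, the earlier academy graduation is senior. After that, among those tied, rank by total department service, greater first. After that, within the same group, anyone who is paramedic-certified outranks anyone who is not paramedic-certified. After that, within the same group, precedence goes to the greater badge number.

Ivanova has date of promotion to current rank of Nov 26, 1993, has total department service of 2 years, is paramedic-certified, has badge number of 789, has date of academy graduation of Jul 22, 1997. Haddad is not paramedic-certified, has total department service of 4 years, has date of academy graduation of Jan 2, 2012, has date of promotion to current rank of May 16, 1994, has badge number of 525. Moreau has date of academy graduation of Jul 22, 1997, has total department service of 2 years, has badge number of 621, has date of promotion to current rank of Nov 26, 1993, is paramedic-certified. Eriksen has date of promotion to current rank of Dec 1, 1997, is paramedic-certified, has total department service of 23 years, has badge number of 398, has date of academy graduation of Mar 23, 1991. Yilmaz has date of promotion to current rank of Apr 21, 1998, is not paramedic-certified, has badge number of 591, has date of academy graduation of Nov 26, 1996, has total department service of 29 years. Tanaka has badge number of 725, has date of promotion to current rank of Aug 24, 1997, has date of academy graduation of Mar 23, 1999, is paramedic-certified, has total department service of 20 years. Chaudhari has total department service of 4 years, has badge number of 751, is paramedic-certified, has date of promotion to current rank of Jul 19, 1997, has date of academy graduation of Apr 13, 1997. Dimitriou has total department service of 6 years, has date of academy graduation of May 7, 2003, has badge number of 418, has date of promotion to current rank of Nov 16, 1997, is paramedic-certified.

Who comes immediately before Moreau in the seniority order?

By date of promotion to current rank (earlier first): Ivanova and Moreau (both Nov 26, 1993); then Haddad (May 16, 1994); then Chaudhari (Jul 19, 1997); then Tanaka (Aug 24, 1997); then Dimitriou (Nov 16, 1997); then Eriksen (Dec 1, 1997); then Yilmaz (Apr 21, 1998).
Ivanova and Moreau both have date of academy graduation Jul 22, 1997, so the next rule applies.
Ivanova and Moreau both have total department service 2 years, so the next rule applies.
Ivanova and Moreau are each paramedic-certified, so the next rule applies.
Among Ivanova and Moreau, by badge number (higher first): Ivanova (789) before Moreau (621).
Order: Ivanova, Moreau, Haddad, Chaudhari, Tanaka, Dimitriou, Eriksen, Yilmaz.

Ivanova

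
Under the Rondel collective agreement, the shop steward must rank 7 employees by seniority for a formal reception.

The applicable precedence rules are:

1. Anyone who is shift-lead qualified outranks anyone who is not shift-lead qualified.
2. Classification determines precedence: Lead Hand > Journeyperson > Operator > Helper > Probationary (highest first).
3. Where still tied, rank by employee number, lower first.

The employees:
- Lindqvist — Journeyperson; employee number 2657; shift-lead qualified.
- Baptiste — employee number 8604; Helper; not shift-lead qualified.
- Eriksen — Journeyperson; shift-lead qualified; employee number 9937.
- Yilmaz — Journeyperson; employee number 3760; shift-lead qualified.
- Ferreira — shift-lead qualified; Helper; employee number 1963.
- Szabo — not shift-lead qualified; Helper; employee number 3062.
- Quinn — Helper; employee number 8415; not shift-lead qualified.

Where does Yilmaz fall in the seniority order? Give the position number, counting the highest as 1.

By the first rule: Lindqvist, Yilmaz, Eriksen and Ferreira (each shift-lead qualified); then Szabo, Quinn and Baptiste (each not shift-lead qualified).
Among Lindqvist, Yilmaz, Eriksen and Ferreira, by classification: Lindqvist, Yilmaz and Eriksen (Journeyperson) before Ferreira (Helper).
Among Lindqvist, Yilmaz and Eriksen, by employee number (lower first): Lindqvist (2657) before Yilmaz (3760) before Eriksen (9937).
Szabo, Quinn and Baptiste are each Helper, so the next rule applies.
Among Szabo, Quinn and Baptiste, by employee number (lower first): Szabo (3062) before Quinn (8415) before Baptiste (8604).
Order: Lindqvist, Yilmaz, Eriksen, Ferreira, Szabo, Quinn, Baptiste. So position 2.

2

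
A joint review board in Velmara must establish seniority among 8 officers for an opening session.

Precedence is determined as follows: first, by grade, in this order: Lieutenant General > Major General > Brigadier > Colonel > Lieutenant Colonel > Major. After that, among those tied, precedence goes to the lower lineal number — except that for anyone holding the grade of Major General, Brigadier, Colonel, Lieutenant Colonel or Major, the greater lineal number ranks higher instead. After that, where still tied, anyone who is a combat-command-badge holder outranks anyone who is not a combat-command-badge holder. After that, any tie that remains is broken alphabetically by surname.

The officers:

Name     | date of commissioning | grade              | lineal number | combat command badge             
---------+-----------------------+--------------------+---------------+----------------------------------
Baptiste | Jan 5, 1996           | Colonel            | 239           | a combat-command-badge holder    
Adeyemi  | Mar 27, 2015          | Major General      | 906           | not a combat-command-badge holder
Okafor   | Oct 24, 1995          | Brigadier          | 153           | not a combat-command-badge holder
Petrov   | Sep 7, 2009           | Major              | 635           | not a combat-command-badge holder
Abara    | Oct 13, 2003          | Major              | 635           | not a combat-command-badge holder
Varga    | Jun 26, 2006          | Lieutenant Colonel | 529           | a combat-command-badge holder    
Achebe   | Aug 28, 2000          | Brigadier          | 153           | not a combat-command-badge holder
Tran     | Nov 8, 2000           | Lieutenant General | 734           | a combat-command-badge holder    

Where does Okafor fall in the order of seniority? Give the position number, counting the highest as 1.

4

By grade: Tran (Lieutenant General); then Adeyemi (Major General); then Achebe and Okafor (Brigadier); then Baptiste (Colonel); then Varga (Lieutenant Colonel); then Abara and Petrov (Major).
Achebe and Okafor both have lineal number 153, so the next rule applies.
Achebe and Okafor are each not a combat-command-badge holder, so the next rule applies.
Among Achebe and Okafor, alphabetically by surname: Achebe before Okafor.
Abara and Petrov both have lineal number 635, so the next rule applies.
Abara and Petrov are each not a combat-command-badge holder, so the next rule applies.
Among Abara and Petrov, alphabetically by surname: Abara before Petrov.
Order: Tran, Adeyemi, Achebe, Okafor, Baptiste, Varga, Abara, Petrov. So position 4.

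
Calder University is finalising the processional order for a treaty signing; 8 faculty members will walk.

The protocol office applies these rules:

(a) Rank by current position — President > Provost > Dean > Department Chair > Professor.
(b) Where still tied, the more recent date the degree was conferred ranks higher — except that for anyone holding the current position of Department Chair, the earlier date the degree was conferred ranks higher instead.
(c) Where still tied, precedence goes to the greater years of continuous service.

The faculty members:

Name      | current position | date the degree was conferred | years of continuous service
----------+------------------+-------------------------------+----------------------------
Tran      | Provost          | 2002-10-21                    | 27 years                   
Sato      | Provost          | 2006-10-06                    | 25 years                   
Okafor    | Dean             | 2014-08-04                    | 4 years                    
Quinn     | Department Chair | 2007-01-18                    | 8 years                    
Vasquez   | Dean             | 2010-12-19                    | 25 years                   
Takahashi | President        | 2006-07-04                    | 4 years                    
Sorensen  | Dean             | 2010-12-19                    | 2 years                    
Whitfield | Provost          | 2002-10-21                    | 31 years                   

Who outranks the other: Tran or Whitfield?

Whitfield

By current position: Takahashi (President); then Sato, Whitfield and Tran (Provost); then Okafor, Vasquez and Sorensen (Dean); then Quinn (Department Chair).
Among Sato, Whitfield and Tran, by date the degree was conferred (later first): Sato (2006-10-06) before Whitfield and Tran (2002-10-21).
Among Whitfield and Tran, by years of continuous service (higher first): Whitfield (31 years) before Tran (27 years).
Among Okafor, Vasquez and Sorensen, by date the degree was conferred (later first): Okafor (2014-08-04) before Vasquez and Sorensen (2010-12-19).
Among Vasquez and Sorensen, by years of continuous service (higher first): Vasquez (25 years) before Sorensen (2 years).
So Whitfield takes precedence.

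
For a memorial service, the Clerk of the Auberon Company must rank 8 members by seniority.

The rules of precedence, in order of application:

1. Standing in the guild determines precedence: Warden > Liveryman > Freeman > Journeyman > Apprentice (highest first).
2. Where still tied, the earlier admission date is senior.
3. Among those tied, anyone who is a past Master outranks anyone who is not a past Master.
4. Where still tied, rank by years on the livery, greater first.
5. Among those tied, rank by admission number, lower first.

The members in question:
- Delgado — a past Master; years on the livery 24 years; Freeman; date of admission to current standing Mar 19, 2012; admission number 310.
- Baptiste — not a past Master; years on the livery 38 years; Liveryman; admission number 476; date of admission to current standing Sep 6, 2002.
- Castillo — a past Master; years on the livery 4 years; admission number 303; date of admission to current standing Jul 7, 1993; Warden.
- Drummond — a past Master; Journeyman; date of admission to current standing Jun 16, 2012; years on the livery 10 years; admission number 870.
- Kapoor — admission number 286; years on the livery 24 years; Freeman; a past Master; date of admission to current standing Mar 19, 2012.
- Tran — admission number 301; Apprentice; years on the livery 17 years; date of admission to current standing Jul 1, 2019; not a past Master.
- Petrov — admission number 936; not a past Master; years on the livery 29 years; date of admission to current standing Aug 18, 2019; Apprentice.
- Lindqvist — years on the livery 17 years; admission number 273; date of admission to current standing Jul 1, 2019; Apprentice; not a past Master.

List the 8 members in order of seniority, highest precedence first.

Castillo, Baptiste, Kapoor, Delgado, Drummond, Lindqvist, Tran, Petrov

By standing in the guild: Castillo (Warden); then Baptiste (Liveryman); then Kapoor and Delgado (Freeman); then Drummond (Journeyman); then Lindqvist, Tran and Petrov (Apprentice).
Kapoor and Delgado both have date of admission to current standing Mar 19, 2012, so the next rule applies.
Kapoor and Delgado are each a past Master, so the next rule applies.
Kapoor and Delgado both have years on the livery 24 years, so the next rule applies.
Among Kapoor and Delgado, by admission number (lower first): Kapoor (286) before Delgado (310).
Among Lindqvist, Tran and Petrov, by date of admission to current standing (earlier first): Lindqvist and Tran (Jul 1, 2019) before Petrov (Aug 18, 2019).
Lindqvist and Tran are each not a past Master, so the next rule applies.
Lindqvist and Tran both have years on the livery 17 years, so the next rule applies.
Among Lindqvist and Tran, by admission number (lower first): Lindqvist (273) before Tran (301).
Full order: Castillo, Baptiste, Kapoor, Delgado, Drummond, Lindqvist, Tran, Petrov.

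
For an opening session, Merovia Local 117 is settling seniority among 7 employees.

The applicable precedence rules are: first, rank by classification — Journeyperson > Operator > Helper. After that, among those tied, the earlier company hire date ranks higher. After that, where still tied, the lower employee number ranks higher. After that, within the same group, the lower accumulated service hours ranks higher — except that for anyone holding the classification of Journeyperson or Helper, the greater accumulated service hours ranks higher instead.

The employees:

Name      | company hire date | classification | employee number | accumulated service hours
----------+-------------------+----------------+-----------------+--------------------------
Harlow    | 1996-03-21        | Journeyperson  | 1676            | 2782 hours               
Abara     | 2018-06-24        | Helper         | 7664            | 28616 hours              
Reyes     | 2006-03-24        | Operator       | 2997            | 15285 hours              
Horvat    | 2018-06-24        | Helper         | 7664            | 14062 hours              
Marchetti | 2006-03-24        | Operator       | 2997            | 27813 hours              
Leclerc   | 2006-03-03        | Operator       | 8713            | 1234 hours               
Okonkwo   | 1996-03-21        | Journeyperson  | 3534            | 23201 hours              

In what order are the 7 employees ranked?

Harlow, Okonkwo, Leclerc, Reyes, Marchetti, Abara, Horvat

By classification: Harlow and Okonkwo (Journeyperson); then Leclerc, Reyes and Marchetti (Operator); then Abara and Horvat (Helper).
Harlow and Okonkwo both have company hire date 1996-03-21, so the next rule applies.
Among Harlow and Okonkwo, by employee number (lower first): Harlow (1676) before Okonkwo (3534).
Among Leclerc, Reyes and Marchetti, by company hire date (earlier first): Leclerc (2006-03-03) before Reyes and Marchetti (2006-03-24).
Reyes and Marchetti both have employee number 2997, so the next rule applies.
Among Reyes and Marchetti, by accumulated service hours (lower first): Reyes (15285 hours) before Marchetti (27813 hours).
Abara and Horvat both have company hire date 2018-06-24, so the next rule applies.
Abara and Horvat both have employee number 7664, so the next rule applies.
Among Abara and Horvat, by accumulated service hours (higher first) (reversed rule for this group): Abara (28616 hours) before Horvat (14062 hours).
Full order: Harlow, Okonkwo, Leclerc, Reyes, Marchetti, Abara, Horvat.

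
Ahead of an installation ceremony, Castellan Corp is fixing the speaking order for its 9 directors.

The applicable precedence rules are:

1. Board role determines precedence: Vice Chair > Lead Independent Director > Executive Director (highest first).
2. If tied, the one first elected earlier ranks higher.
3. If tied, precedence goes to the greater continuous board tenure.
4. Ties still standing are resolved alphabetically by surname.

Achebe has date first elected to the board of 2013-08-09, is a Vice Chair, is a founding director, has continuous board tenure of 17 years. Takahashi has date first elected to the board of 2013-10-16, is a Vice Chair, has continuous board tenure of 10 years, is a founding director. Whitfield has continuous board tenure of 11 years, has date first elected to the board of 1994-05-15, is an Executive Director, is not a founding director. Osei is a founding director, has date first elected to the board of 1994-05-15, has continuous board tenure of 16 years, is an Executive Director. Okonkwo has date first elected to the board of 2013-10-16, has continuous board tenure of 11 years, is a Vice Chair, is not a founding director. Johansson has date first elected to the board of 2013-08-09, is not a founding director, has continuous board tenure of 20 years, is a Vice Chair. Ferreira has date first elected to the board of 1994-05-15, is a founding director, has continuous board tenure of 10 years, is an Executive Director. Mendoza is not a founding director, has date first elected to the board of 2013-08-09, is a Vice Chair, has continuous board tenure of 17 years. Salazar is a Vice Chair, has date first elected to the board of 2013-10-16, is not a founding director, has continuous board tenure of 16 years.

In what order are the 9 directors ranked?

By board role: Johansson, Achebe, Mendoza, Salazar, Okonkwo and Takahashi (Vice Chair); then Osei, Whitfield and Ferreira (Executive Director).
Among Johansson, Achebe, Mendoza, Salazar, Okonkwo and Takahashi, by date first elected to the board (earlier first): Johansson, Achebe and Mendoza (2013-08-09) before Salazar, Okonkwo and Takahashi (2013-10-16).
Among Johansson, Achebe and Mendoza, by continuous board tenure (higher first): Johansson (20 years) before Achebe and Mendoza (17 years).
Among Achebe and Mendoza, alphabetically by surname: Achebe before Mendoza.
Among Salazar, Okonkwo and Takahashi, by continuous board tenure (higher first): Salazar (16 years) before Okonkwo (11 years) before Takahashi (10 years).
Osei, Whitfield and Ferreira all have date first elected to the board 1994-05-15, so the next rule applies.
Among Osei, Whitfield and Ferreira, by continuous board tenure (higher first): Osei (16 years) before Whitfield (11 years) before Ferreira (10 years).
Full order: Johansson, Achebe, Mendoza, Salazar, Okonkwo, Takahashi, Osei, Whitfield, Ferreira.

Johansson, Achebe, Mendoza, Salazar, Okonkwo, Takahashi, Osei, Whitfield, Ferreira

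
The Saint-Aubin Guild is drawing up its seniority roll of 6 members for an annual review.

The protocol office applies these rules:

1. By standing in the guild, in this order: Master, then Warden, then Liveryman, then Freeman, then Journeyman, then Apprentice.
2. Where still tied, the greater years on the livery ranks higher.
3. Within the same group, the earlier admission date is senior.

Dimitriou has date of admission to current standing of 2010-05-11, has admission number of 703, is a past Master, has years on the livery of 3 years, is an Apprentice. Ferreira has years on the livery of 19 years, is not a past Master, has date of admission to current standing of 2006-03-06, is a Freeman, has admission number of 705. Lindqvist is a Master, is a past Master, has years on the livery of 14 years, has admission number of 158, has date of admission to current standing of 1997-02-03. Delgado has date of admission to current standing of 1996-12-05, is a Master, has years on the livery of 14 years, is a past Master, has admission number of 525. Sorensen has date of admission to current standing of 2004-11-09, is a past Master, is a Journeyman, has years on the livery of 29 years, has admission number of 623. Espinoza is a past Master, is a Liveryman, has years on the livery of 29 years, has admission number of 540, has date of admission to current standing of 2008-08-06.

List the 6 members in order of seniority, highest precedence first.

Delgado, Lindqvist, Espinoza, Ferreira, Sorensen, Dimitriou

By standing in the guild: Delgado and Lindqvist (Master); then Espinoza (Liveryman); then Ferreira (Freeman); then Sorensen (Journeyman); then Dimitriou (Apprentice).
Delgado and Lindqvist both have years on the livery 14 years, so the next rule applies.
Among Delgado and Lindqvist, by date of admission to current standing (earlier first): Delgado (1996-12-05) before Lindqvist (1997-02-03).
Full order: Delgado, Lindqvist, Espinoza, Ferreira, Sorensen, Dimitriou.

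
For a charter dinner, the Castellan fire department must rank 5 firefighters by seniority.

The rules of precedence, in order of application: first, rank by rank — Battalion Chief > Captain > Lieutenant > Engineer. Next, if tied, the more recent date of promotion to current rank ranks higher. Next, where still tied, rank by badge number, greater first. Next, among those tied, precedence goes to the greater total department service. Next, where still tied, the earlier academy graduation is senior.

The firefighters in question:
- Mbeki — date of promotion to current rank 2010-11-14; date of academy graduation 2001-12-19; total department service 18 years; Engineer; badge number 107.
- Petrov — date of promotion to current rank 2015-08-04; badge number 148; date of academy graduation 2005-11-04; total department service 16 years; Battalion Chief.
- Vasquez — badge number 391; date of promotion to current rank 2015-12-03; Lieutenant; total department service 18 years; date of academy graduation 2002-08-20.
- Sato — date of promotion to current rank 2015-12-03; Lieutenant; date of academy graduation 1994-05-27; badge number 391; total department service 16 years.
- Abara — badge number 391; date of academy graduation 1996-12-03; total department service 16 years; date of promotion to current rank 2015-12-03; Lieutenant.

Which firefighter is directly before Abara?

By rank: Petrov (Battalion Chief); then Vasquez, Sato and Abara (Lieutenant); then Mbeki (Engineer).
Vasquez, Sato and Abara all have date of promotion to current rank 2015-12-03, so the next rule applies.
Vasquez, Sato and Abara all have badge number 391, so the next rule applies.
Among Vasquez, Sato and Abara, by total department service (higher first): Vasquez (18 years) before Sato and Abara (16 years).
Among Sato and Abara, by date of academy graduation (earlier first): Sato (1994-05-27) before Abara (1996-12-03).
Order: Petrov, Vasquez, Sato, Abara, Mbeki.

Sato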